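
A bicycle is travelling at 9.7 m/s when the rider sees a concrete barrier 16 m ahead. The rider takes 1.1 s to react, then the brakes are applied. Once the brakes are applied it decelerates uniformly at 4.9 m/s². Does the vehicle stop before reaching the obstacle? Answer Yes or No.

No

Reaction distance = 9.7000 × 1.1 = 10.670 m.
Braking distance = v²/(2a) = 94.090 / 9.800 = 9.601 m.
Total stopping distance = 10.670 + 9.601 = 20.271 m, vs 16 m available — it cannot stop in time and overshoots by 20.271 − 16 = 4.271 m.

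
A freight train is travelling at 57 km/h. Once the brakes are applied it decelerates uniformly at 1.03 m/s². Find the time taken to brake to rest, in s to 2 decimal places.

Braking time ≈ 15.37 s

57 km/h ÷ 3.6 = 15.8333 m/s.
Braking time = v/a = 15.8333 / 1.030 = 15.372 s.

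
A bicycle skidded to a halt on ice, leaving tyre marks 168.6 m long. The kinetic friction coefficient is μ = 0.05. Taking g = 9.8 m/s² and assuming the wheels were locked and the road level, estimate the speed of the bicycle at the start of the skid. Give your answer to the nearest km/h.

Deceleration a = μg = 0.05 × 9.8 = 0.490 m/s².
v = √(2a·d) = √(2 × 0.490 × 168.6) = √165.228 = 12.8541 m/s.
= 12.8541 × 3.6 = 46.275 km/h.

Initial speed ≈ 46 km/h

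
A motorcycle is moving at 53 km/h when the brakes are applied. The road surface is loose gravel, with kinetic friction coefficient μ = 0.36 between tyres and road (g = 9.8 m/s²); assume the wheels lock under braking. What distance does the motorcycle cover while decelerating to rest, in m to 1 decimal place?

Braking distance ≈ 30.7 m

53 km/h ÷ 3.6 = 14.7222 m/s.
a = μg = 0.36 × 9.8 = 3.528 m/s².
Braking distance = v²/(2a) = 14.7222² / (2 × 3.528) = 216.743 / 7.056 = 30.718 m.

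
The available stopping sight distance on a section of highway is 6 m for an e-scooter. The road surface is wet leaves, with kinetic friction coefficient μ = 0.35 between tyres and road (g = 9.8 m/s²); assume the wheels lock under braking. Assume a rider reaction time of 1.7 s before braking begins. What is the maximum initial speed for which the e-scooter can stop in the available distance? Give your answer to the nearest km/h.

Maximum speed ≈ 10 km/h

a = μg = 0.35 × 9.8 = 3.430 m/s².
Stopping distance: v·t_r + v²/(2a) = 6 with t_r = 1.7 s and a = 3.430 m/s².
So v² + 11.662 v − 41.16 = 0.
Positive root: v = −a·t_r + √((a·t_r)² + 2a·d) = −5.831 + √(34.001 + 41.16) = 2.8385 m/s.
2.8385 m/s × 3.6 = 10.219 km/h.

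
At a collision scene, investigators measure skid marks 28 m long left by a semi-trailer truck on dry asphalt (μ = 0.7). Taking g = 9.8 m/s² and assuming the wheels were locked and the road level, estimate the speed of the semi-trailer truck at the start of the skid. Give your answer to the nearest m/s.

Initial speed ≈ 20 m/s

Deceleration a = μg = 0.7 × 9.8 = 6.860 m/s².
v = √(2a·d) = √(2 × 6.860 × 28) = √384.160 = 19.6000 m/s.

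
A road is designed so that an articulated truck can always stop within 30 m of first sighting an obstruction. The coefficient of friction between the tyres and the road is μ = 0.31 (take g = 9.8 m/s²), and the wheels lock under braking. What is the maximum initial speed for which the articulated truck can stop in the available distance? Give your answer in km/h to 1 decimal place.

a = μg = 0.31 × 9.8 = 3.038 m/s².
v²/(2a) = d ⇒ v = √(2 × 3.038 × 30) = √182.28 = 13.5011 m/s.
13.5011 m/s × 3.6 = 48.604 km/h.

Maximum speed ≈ 48.6 km/h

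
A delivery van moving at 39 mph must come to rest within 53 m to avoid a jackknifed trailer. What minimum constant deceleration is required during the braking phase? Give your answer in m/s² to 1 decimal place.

39 mph × 0.44704 = 17.4346 m/s.
v² = 2a·d ⇒ a = v²/(2d) = 17.4346² / (2 × 53.000) = 303.965 / 106.000 = 2.8676 m/s².

Required deceleration ≈ 2.9 m/s²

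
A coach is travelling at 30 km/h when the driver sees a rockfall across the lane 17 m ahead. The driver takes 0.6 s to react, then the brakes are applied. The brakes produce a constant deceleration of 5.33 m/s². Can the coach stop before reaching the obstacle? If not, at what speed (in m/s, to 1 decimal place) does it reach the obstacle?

30 km/h ÷ 3.6 = 8.3333 m/s.
Reaction distance = 8.3333 × 0.6 = 5.000 m.
Braking distance = v²/(2a) = 69.444 / 10.660 = 6.514 m.
Total stopping distance = 5.000 + 6.514 = 11.514 m, vs 17 m available — it stops with 17 − 11.514 = 5.486 m to spare.

Yes — it stops about 5.5 m short of the obstacle, so it never reaches it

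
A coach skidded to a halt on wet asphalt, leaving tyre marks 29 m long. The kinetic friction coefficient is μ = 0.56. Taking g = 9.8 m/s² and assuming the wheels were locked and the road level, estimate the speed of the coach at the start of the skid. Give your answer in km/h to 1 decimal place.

Deceleration a = μg = 0.56 × 9.8 = 5.488 m/s².
v = √(2a·d) = √(2 × 5.488 × 29) = √318.304 = 17.8411 m/s.
= 17.8411 × 3.6 = 64.228 km/h.

Initial speed ≈ 64.2 km/h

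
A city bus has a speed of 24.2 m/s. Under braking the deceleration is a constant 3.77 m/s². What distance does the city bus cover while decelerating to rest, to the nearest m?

Braking distance ≈ 78 m

Braking distance = v²/(2a) = 24.2000² / (2 × 3.770) = 585.640 / 7.540 = 77.671 m.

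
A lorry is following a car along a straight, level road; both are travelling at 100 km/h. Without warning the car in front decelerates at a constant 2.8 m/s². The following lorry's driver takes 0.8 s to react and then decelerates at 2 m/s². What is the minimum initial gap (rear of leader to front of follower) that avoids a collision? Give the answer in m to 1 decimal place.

100 km/h ÷ 3.6 = 27.7778 m/s.
Leader travels v²/(2a_L) = 771.606 / 5.600 = 137.787 m before stopping.
Follower covers v·t_r = 27.7778 × 0.8 = 22.222 m while reacting, then v²/(2a_F) = 771.606 / 4.000 = 192.901 m while braking, for a total of 22.222 + 192.901 = 215.123 m.
Since a_F ≤ a_L and the follower starts braking later, the follower is never slower than the leader, so the closest approach is when both have stopped.
Minimum gap = 215.123 − 137.787 = 77.336 m.

Minimum gap ≈ 77.3 m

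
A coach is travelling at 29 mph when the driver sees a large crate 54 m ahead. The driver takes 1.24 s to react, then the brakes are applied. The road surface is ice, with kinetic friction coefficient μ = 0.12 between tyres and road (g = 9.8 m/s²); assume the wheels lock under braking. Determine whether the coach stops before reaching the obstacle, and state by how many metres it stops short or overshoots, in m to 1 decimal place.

No — it overshoots by 33.5 m

29 mph × 0.44704 = 12.9642 m/s.
a = μg = 0.12 × 9.8 = 1.176 m/s².
Reaction distance = 12.9642 × 1.24 = 16.076 m.
Braking distance = v²/(2a) = 168.070 / 2.352 = 71.458 m.
Total stopping distance = 16.076 + 71.458 = 87.534 m, vs 54 m available — it cannot stop in time and overshoots by 87.534 − 54 = 33.534 m.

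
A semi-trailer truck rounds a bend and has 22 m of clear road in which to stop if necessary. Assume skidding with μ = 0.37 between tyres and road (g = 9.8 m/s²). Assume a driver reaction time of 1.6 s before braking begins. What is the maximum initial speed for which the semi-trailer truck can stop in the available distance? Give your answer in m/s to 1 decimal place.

a = μg = 0.37 × 9.8 = 3.626 m/s².
Stopping distance: v·t_r + v²/(2a) = 22 with t_r = 1.6 s and a = 3.626 m/s².
So v² + 11.603 v − 159.54 = 0.
Positive root: v = −a·t_r + √((a·t_r)² + 2a·d) = −5.802 + √(33.663 + 159.54) = 8.0977 m/s.

Maximum speed ≈ 8.1 m/s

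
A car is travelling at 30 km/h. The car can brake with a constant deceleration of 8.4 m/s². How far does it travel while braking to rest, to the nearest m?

Braking distance ≈ 4 m

30 km/h ÷ 3.6 = 8.3333 m/s.
Braking distance = v²/(2a) = 8.3333² / (2 × 8.400) = 69.444 / 16.800 = 4.134 m.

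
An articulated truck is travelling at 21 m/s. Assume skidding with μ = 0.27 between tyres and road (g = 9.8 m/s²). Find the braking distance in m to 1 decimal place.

Braking distance ≈ 83.3 m

a = μg = 0.27 × 9.8 = 2.646 m/s².
Braking distance = v²/(2a) = 21.0000² / (2 × 2.646) = 441.000 / 5.292 = 83.333 m.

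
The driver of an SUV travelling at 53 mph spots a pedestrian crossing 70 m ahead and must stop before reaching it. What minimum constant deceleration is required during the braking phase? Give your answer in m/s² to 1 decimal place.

Required deceleration ≈ 4.0 m/s²

53 mph × 0.44704 = 23.6931 m/s.
v² = 2a·d ⇒ a = v²/(2d) = 23.6931² / (2 × 70.000) = 561.363 / 140.000 = 4.0097 m/s².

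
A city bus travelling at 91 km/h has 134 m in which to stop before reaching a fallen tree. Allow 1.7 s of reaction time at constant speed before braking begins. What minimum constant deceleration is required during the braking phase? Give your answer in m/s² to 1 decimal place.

Required deceleration ≈ 3.5 m/s²

91 km/h ÷ 3.6 = 25.2778 m/s.
Distance covered during reaction = 25.2778 × 1.7 = 42.972 m.
Distance available for braking: 134 − 42.972 = 91.028 m.
v² = 2a·d ⇒ a = v²/(2d) = 25.2778² / (2 × 91.028) = 638.967 / 182.056 = 3.5097 m/s².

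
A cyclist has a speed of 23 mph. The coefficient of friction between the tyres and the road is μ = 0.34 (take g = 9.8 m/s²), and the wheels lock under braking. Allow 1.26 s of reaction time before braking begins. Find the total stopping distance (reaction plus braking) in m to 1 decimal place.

Total stopping distance ≈ 28.8 m

23 mph × 0.44704 = 10.2819 m/s.
a = μg = 0.34 × 9.8 = 3.332 m/s².
Reaction distance = v·t_r = 10.2819 × 1.26 = 12.955 m.
Braking distance = v²/(2a) = 10.2819² / (2 × 3.332) = 105.717 / 6.664 = 15.864 m.
Total = 12.955 + 15.864 = 28.819 m.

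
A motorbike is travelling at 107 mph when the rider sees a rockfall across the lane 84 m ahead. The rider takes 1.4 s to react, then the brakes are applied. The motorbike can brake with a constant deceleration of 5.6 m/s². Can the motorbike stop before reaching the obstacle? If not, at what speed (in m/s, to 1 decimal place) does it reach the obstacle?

No — it strikes the obstacle at 45.8 m/s

107 mph × 0.44704 = 47.8333 m/s.
Reaction distance = 47.8333 × 1.4 = 66.967 m.
Braking distance needed to stop: v²/(2a) = 2288.025 / 11.200 = 204.288 m, so total needed = 66.967 + 204.288 = 271.255 m > 84 m — it cannot stop.
Distance remaining when braking begins: 84 − 66.967 = 17.033 m.
v² = v₀² − 2a·d = 2288.025 − 2 × 5.600 × 17.033 = 2097.255 m²/s².
v = √2097.255 = 45.796 m/s.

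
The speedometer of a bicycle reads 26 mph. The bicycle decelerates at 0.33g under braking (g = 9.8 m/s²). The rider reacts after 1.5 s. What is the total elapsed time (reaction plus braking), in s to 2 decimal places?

Total time ≈ 5.09 s

26 mph × 0.44704 = 11.6230 m/s.
a = 0.33 × 9.8 = 3.234 m/s².
Braking time = v/a = 11.6230 / 3.234 = 3.594 s.
Total = 1.5 + 3.594 = 5.094 s.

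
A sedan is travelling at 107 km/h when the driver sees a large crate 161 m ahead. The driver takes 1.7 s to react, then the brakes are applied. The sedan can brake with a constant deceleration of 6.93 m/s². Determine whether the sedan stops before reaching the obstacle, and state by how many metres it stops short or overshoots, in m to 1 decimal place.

107 km/h ÷ 3.6 = 29.7222 m/s.
Reaction distance = 29.7222 × 1.7 = 50.528 m.
Braking distance = v²/(2a) = 883.409 / 13.860 = 63.738 m.
Total stopping distance = 50.528 + 63.738 = 114.266 m, vs 161 m available — it stops with 161 − 114.266 = 46.734 m to spare.

Yes — it stops 46.7 m short of the obstacle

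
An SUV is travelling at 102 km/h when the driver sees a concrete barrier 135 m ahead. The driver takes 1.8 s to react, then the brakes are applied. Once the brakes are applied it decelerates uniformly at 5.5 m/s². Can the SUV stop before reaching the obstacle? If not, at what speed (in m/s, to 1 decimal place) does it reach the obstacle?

102 km/h ÷ 3.6 = 28.3333 m/s.
Reaction distance = 28.3333 × 1.8 = 51.000 m.
Braking distance = v²/(2a) = 802.776 / 11.000 = 72.980 m.
Total stopping distance = 51.000 + 72.980 = 123.980 m, vs 135 m available — it stops with 135 − 123.980 = 11.020 m to spare.

Yes — it stops about 11.0 m short of the obstacle, so it never reaches it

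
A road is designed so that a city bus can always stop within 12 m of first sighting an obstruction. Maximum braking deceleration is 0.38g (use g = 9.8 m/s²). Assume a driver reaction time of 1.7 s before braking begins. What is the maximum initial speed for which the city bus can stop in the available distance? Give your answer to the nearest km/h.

Maximum speed ≈ 18 km/h

a = 0.38 × 9.8 = 3.724 m/s².
Stopping distance: v·t_r + v²/(2a) = 12 with t_r = 1.7 s and a = 3.724 m/s².
So v² + 12.662 v − 89.38 = 0.
Positive root: v = −a·t_r + √((a·t_r)² + 2a·d) = −6.331 + √(40.082 + 89.38) = 5.0471 m/s.
5.0471 m/s × 3.6 = 18.170 km/h.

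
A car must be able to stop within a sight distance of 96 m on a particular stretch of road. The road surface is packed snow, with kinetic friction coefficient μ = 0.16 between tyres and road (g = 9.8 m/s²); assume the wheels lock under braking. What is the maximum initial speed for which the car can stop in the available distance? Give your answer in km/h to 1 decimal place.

Maximum speed ≈ 62.5 km/h

a = μg = 0.16 × 9.8 = 1.568 m/s².
v²/(2a) = d ⇒ v = √(2 × 1.568 × 96) = √301.06 = 17.3511 m/s.
17.3511 m/s × 3.6 = 62.464 km/h.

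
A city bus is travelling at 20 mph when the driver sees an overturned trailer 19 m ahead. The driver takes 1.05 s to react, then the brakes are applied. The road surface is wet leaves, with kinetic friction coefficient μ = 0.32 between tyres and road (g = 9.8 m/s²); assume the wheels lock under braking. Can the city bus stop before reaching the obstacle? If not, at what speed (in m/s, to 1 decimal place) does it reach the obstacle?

No — it strikes the obstacle at 4.4 m/s

20 mph × 0.44704 = 8.9408 m/s.
a = μg = 0.32 × 9.8 = 3.136 m/s².
Reaction distance = 8.9408 × 1.05 = 9.388 m.
Braking distance needed to stop: v²/(2a) = 79.938 / 6.272 = 12.745 m, so total needed = 9.388 + 12.745 = 22.133 m > 19 m — it cannot stop.
Distance remaining when braking begins: 19 − 9.388 = 9.612 m.
v² = v₀² − 2a·d = 79.938 − 2 × 3.136 × 9.612 = 19.652 m²/s².
v = √19.652 = 4.433 m/s.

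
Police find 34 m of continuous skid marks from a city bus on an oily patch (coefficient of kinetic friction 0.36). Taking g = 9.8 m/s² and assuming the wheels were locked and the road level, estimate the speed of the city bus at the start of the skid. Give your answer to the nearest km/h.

Deceleration a = μg = 0.36 × 9.8 = 3.528 m/s².
v = √(2a·d) = √(2 × 3.528 × 34) = √239.904 = 15.4888 m/s.
= 15.4888 × 3.6 = 55.760 km/h.

Initial speed ≈ 56 km/h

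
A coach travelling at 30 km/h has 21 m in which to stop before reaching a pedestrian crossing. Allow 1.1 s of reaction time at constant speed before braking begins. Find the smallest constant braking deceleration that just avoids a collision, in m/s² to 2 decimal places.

30 km/h ÷ 3.6 = 8.3333 m/s.
Distance covered during reaction = 8.3333 × 1.1 = 9.167 m.
Distance available for braking: 21 − 9.167 = 11.833 m.
v² = 2a·d ⇒ a = v²/(2d) = 8.3333² / (2 × 11.833) = 69.444 / 23.666 = 2.9343 m/s².

Required deceleration ≈ 2.93 m/s²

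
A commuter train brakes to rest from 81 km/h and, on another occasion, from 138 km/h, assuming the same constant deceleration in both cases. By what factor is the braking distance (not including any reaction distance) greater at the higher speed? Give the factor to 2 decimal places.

Braking distance d = v²/(2a), so with a fixed, d ∝ v².
Factor = (138/81)² = 1.7037² = 2.9026.

Factor ≈ 2.90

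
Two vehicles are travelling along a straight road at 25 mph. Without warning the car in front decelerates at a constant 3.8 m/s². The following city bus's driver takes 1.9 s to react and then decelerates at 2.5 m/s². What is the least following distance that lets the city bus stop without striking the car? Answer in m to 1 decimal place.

Minimum gap ≈ 29.8 m

25 mph × 0.44704 = 11.1760 m/s.
Leader travels v²/(2a_L) = 124.903 / 7.600 = 16.435 m before stopping.
Follower covers v·t_r = 11.1760 × 1.9 = 21.234 m while reacting, then v²/(2a_F) = 124.903 / 5.000 = 24.981 m while braking, for a total of 21.234 + 24.981 = 46.215 m.
Since a_F ≤ a_L and the follower starts braking later, the follower is never slower than the leader, so the closest approach is when both have stopped.
Minimum gap = 46.215 − 16.435 = 29.780 m.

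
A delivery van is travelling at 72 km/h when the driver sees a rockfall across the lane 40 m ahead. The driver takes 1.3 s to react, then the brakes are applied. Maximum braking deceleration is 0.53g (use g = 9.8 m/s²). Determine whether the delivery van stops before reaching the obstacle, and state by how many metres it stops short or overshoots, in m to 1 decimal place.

72 km/h ÷ 3.6 = 20.0000 m/s.
a = 0.53 × 9.8 = 5.194 m/s².
Reaction distance = 20.0000 × 1.3 = 26.000 m.
Braking distance = v²/(2a) = 400.000 / 10.388 = 38.506 m.
Total stopping distance = 26.000 + 38.506 = 64.506 m, vs 40 m available — it cannot stop in time and overshoots by 64.506 − 40 = 24.506 m.

No — it overshoots by 24.5 m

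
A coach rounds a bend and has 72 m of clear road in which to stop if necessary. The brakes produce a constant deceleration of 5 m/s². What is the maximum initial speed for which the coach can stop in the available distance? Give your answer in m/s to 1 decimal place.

Maximum speed ≈ 26.8 m/s

v²/(2a) = d ⇒ v = √(2 × 5.000 × 72) = √720.00 = 26.8328 m/s.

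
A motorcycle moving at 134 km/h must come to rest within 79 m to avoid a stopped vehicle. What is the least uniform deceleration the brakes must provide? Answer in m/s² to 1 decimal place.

Required deceleration ≈ 8.8 m/s²

134 km/h ÷ 3.6 = 37.2222 m/s.
v² = 2a·d ⇒ a = v²/(2d) = 37.2222² / (2 × 79.000) = 1385.492 / 158.000 = 8.7689 m/s².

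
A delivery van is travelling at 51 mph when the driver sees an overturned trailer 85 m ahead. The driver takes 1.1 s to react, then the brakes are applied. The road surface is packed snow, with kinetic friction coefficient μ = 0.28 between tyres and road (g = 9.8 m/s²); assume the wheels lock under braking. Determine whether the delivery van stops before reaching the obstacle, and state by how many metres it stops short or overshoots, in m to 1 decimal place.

51 mph × 0.44704 = 22.7990 m/s.
a = μg = 0.28 × 9.8 = 2.744 m/s².
Reaction distance = 22.7990 × 1.1 = 25.079 m.
Braking distance = v²/(2a) = 519.794 / 5.488 = 94.715 m.
Total stopping distance = 25.079 + 94.715 = 119.794 m, vs 85 m available — it cannot stop in time and overshoots by 119.794 − 85 = 34.794 m.

No — it overshoots by 34.8 m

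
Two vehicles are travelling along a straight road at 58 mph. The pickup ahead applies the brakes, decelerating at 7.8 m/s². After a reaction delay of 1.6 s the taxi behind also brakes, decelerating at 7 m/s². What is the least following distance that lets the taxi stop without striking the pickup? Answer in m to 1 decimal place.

58 mph × 0.44704 = 25.9283 m/s.
Leader travels v²/(2a_L) = 672.277 / 15.600 = 43.095 m before stopping.
Follower covers v·t_r = 25.9283 × 1.6 = 41.485 m while reacting, then v²/(2a_F) = 672.277 / 14.000 = 48.020 m while braking, for a total of 41.485 + 48.020 = 89.505 m.
Since a_F ≤ a_L and the follower starts braking later, the follower is never slower than the leader, so the closest approach is when both have stopped.
Minimum gap = 89.505 − 43.095 = 46.410 m.

Minimum gap ≈ 46.4 m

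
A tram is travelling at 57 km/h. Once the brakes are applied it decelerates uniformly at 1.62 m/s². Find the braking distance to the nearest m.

Braking distance ≈ 77 m

57 km/h ÷ 3.6 = 15.8333 m/s.
Braking distance = v²/(2a) = 15.8333² / (2 × 1.620) = 250.693 / 3.240 = 77.374 m.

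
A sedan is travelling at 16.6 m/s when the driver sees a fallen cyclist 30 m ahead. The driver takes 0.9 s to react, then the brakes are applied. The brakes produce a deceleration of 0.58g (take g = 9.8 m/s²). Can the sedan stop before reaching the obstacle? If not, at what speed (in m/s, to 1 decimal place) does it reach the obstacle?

a = 0.58 × 9.8 = 5.684 m/s².
Reaction distance = 16.6000 × 0.9 = 14.940 m.
Braking distance needed to stop: v²/(2a) = 275.560 / 11.368 = 24.240 m, so total needed = 14.940 + 24.240 = 39.180 m > 30 m — it cannot stop.
Distance remaining when braking begins: 30 − 14.940 = 15.060 m.
v² = v₀² − 2a·d = 275.560 − 2 × 5.684 × 15.060 = 104.358 m²/s².
v = √104.358 = 10.216 m/s.

No — it strikes the obstacle at 10.2 m/s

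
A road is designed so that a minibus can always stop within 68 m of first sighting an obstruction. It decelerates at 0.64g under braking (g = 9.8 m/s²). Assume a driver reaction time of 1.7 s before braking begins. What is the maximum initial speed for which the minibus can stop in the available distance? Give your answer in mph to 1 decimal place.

Maximum speed ≈ 45.7 mph

a = 0.64 × 9.8 = 6.272 m/s².
Stopping distance: v·t_r + v²/(2a) = 68 with t_r = 1.7 s and a = 6.272 m/s².
So v² + 21.325 v − 852.99 = 0.
Positive root: v = −a·t_r + √((a·t_r)² + 2a·d) = −10.662 + √(113.678 + 852.99) = 20.4293 m/s.
20.4293 m/s ÷ 0.44704 = 45.699 mph.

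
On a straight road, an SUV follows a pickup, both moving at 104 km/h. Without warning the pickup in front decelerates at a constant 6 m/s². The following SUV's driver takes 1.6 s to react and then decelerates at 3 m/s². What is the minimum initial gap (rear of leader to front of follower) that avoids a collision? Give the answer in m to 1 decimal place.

104 km/h ÷ 3.6 = 28.8889 m/s.
Leader travels v²/(2a_L) = 834.569 / 12.000 = 69.547 m before stopping.
Follower covers v·t_r = 28.8889 × 1.6 = 46.222 m while reacting, then v²/(2a_F) = 834.569 / 6.000 = 139.095 m while braking, for a total of 46.222 + 139.095 = 185.317 m.
Since a_F ≤ a_L and the follower starts braking later, the follower is never slower than the leader, so the closest approach is when both have stopped.
Minimum gap = 185.317 − 69.547 = 115.770 m.

Minimum gap ≈ 115.8 m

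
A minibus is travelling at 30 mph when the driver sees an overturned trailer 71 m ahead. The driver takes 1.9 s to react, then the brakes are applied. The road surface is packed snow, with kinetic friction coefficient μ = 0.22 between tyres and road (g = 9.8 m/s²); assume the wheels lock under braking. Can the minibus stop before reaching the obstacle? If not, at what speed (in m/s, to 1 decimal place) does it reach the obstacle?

30 mph × 0.44704 = 13.4112 m/s.
a = μg = 0.22 × 9.8 = 2.156 m/s².
Reaction distance = 13.4112 × 1.9 = 25.481 m.
Braking distance = v²/(2a) = 179.860 / 4.312 = 41.712 m.
Total stopping distance = 25.481 + 41.712 = 67.193 m, vs 71 m available — it stops with 71 − 67.193 = 3.807 m to spare.

Yes — it stops about 3.8 m short of the obstacle, so it never reaches it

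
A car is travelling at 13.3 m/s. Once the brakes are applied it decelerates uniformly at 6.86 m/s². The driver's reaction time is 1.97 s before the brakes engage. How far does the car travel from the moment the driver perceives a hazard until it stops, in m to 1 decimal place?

Reaction distance = v·t_r = 13.3000 × 1.97 = 26.201 m.
Braking distance = v²/(2a) = 13.3000² / (2 × 6.860) = 176.890 / 13.720 = 12.893 m.
Total = 26.201 + 12.893 = 39.094 m.

Total stopping distance ≈ 39.1 m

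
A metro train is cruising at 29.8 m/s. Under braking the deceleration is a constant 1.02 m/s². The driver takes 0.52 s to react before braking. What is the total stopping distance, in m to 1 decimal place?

Total stopping distance ≈ 450.8 m

Reaction distance = v·t_r = 29.8000 × 0.52 = 15.496 m.
Braking distance = v²/(2a) = 29.8000² / (2 × 1.020) = 888.040 / 2.040 = 435.314 m.
Total = 15.496 + 435.314 = 450.810 m.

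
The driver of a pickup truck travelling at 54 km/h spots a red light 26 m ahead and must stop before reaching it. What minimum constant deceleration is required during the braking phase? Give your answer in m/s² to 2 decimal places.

54 km/h ÷ 3.6 = 15.0000 m/s.
v² = 2a·d ⇒ a = v²/(2d) = 15.0000² / (2 × 26.000) = 225.000 / 52.000 = 4.3269 m/s².

Required deceleration ≈ 4.33 m/s²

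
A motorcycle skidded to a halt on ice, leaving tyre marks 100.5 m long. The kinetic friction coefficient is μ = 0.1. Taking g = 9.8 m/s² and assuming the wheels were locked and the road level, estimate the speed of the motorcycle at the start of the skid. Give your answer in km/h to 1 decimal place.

Deceleration a = μg = 0.1 × 9.8 = 0.980 m/s².
v = √(2a·d) = √(2 × 0.980 × 100.5) = √196.980 = 14.0350 m/s.
= 14.0350 × 3.6 = 50.526 km/h.

Initial speed ≈ 50.5 km/h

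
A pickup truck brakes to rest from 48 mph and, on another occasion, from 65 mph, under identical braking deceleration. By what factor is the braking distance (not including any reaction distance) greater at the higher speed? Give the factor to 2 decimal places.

Braking distance d = v²/(2a), so with a fixed, d ∝ v².
Factor = (65/48)² = 1.3542² = 1.8339.

Factor ≈ 1.83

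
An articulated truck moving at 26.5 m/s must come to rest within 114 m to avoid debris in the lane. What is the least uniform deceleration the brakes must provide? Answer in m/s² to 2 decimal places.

v² = 2a·d ⇒ a = v²/(2d) = 26.5000² / (2 × 114.000) = 702.250 / 228.000 = 3.0800 m/s².

Required deceleration ≈ 3.08 m/s²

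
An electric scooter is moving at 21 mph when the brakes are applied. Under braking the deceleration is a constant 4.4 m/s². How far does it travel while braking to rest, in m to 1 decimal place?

Braking distance ≈ 10.0 m

21 mph × 0.44704 = 9.3878 m/s.
Braking distance = v²/(2a) = 9.3878² / (2 × 4.400) = 88.131 / 8.800 = 10.015 m.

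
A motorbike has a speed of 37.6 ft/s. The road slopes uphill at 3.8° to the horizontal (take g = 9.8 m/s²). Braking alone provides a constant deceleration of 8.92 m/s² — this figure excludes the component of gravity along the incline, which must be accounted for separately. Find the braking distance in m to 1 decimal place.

Braking distance ≈ 6.9 m

37.6 ft/s × 0.3048 = 11.4605 m/s.
Gravity along the uphill slope adds to the braking deceleration: a_eff = 8.920 + 9.8·sin 3.8° = 8.920 + 0.649 = 9.569 m/s².
Braking distance = v²/(2a) = 11.4605² / (2 × 9.569) = 131.343 / 19.138 = 6.863 m.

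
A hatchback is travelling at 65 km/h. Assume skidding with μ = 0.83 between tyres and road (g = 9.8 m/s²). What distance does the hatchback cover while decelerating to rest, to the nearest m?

Braking distance ≈ 20 m

65 km/h ÷ 3.6 = 18.0556 m/s.
a = μg = 0.83 × 9.8 = 8.134 m/s².
Braking distance = v²/(2a) = 18.0556² / (2 × 8.134) = 326.005 / 16.268 = 20.040 m.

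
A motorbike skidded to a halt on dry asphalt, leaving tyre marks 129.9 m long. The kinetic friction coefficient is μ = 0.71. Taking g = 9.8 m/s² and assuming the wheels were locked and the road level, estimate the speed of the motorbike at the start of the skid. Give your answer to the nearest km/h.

Initial speed ≈ 153 km/h

Deceleration a = μg = 0.71 × 9.8 = 6.958 m/s².
v = √(2a·d) = √(2 × 6.958 × 129.9) = √1807.688 = 42.5169 m/s.
= 42.5169 × 3.6 = 153.061 km/h.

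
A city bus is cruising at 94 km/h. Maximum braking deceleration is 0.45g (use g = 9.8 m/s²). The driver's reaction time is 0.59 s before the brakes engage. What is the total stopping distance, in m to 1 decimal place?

Total stopping distance ≈ 92.7 m

94 km/h ÷ 3.6 = 26.1111 m/s.
a = 0.45 × 9.8 = 4.410 m/s².
Reaction distance = v·t_r = 26.1111 × 0.59 = 15.406 m.
Braking distance = v²/(2a) = 26.1111² / (2 × 4.410) = 681.790 / 8.820 = 77.300 m.
Total = 15.406 + 77.300 = 92.706 m.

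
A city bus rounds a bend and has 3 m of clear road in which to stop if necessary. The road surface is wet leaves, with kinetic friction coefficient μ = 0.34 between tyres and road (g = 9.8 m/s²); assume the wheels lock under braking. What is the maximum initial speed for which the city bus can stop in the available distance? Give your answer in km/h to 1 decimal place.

Maximum speed ≈ 16.1 km/h

a = μg = 0.34 × 9.8 = 3.332 m/s².
v²/(2a) = d ⇒ v = √(2 × 3.332 × 3) = √19.99 = 4.4710 m/s.
4.4710 m/s × 3.6 = 16.096 km/h.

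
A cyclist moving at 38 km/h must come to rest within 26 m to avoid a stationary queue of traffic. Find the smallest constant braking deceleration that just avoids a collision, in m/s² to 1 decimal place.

38 km/h ÷ 3.6 = 10.5556 m/s.
v² = 2a·d ⇒ a = v²/(2d) = 10.5556² / (2 × 26.000) = 111.421 / 52.000 = 2.1427 m/s².

Required deceleration ≈ 2.1 m/s²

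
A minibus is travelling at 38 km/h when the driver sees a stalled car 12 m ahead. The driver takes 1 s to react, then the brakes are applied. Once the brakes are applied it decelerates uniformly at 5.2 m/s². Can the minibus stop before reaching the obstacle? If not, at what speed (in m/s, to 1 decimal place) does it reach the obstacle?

38 km/h ÷ 3.6 = 10.5556 m/s.
Reaction distance = 10.5556 × 1 = 10.556 m.
Braking distance needed to stop: v²/(2a) = 111.421 / 10.400 = 10.714 m, so total needed = 10.556 + 10.714 = 21.270 m > 12 m — it cannot stop.
Distance remaining when braking begins: 12 − 10.556 = 1.444 m.
v² = v₀² − 2a·d = 111.421 − 2 × 5.200 × 1.444 = 96.403 m²/s².
v = √96.403 = 9.819 m/s.

No — it strikes the obstacle at 9.8 m/s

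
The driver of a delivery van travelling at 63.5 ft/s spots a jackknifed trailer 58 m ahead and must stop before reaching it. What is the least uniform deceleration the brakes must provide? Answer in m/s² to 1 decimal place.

63.5 ft/s × 0.3048 = 19.3548 m/s.
v² = 2a·d ⇒ a = v²/(2d) = 19.3548² / (2 × 58.000) = 374.608 / 116.000 = 3.2294 m/s².

Required deceleration ≈ 3.2 m/s²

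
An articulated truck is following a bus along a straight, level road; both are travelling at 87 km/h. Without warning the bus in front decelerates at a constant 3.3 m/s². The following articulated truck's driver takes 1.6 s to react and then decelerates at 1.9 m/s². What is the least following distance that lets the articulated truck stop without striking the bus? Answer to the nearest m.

87 km/h ÷ 3.6 = 24.1667 m/s.
Leader travels v²/(2a_L) = 584.029 / 6.600 = 88.489 m before stopping.
Follower covers v·t_r = 24.1667 × 1.6 = 38.667 m while reacting, then v²/(2a_F) = 584.029 / 3.800 = 153.692 m while braking, for a total of 38.667 + 153.692 = 192.359 m.
Since a_F ≤ a_L and the follower starts braking later, the follower is never slower than the leader, so the closest approach is when both have stopped.
Minimum gap = 192.359 − 88.489 = 103.870 m.

Minimum gap ≈ 104 m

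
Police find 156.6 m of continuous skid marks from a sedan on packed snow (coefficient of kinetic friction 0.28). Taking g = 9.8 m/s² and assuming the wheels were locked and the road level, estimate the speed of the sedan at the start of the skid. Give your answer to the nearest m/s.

Deceleration a = μg = 0.28 × 9.8 = 2.744 m/s².
v = √(2a·d) = √(2 × 2.744 × 156.6) = √859.421 = 29.3159 m/s.

Initial speed ≈ 29 m/s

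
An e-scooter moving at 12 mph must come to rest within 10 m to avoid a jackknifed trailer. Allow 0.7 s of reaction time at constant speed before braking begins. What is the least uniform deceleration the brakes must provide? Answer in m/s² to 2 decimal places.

Required deceleration ≈ 2.30 m/s²

12 mph × 0.44704 = 5.3645 m/s.
Distance covered during reaction = 5.3645 × 0.7 = 3.755 m.
Distance available for braking: 10 − 3.755 = 6.245 m.
v² = 2a·d ⇒ a = v²/(2d) = 5.3645² / (2 × 6.245) = 28.778 / 12.490 = 2.3041 m/s².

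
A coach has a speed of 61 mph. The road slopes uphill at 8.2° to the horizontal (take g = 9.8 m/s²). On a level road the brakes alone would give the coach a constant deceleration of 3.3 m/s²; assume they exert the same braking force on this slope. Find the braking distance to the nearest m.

Braking distance ≈ 79 m

61 mph × 0.44704 = 27.2694 m/s.
Gravity along the uphill slope adds to the braking deceleration: a_eff = 3.300 + 9.8·sin 8.2° = 3.300 + 1.398 = 4.698 m/s².
Braking distance = v²/(2a) = 27.2694² / (2 × 4.698) = 743.620 / 9.396 = 79.142 m.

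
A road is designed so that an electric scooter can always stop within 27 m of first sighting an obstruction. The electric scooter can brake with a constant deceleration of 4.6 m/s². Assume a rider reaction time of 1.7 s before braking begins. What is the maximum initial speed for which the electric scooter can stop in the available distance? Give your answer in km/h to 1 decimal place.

Stopping distance: v·t_r + v²/(2a) = 27 with t_r = 1.7 s and a = 4.600 m/s².
So v² + 15.640 v − 248.40 = 0.
Positive root: v = −a·t_r + √((a·t_r)² + 2a·d) = −7.820 + √(61.152 + 248.40) = 9.7741 m/s.
9.7741 m/s × 3.6 = 35.187 km/h.

Maximum speed ≈ 35.2 km/h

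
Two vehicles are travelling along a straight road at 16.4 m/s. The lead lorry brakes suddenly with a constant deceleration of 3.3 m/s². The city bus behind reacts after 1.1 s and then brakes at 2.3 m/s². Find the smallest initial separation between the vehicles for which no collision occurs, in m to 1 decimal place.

Leader travels v²/(2a_L) = 268.960 / 6.600 = 40.752 m before stopping.
Follower covers v·t_r = 16.4000 × 1.1 = 18.040 m while reacting, then v²/(2a_F) = 268.960 / 4.600 = 58.470 m while braking, for a total of 18.040 + 58.470 = 76.510 m.
Since a_F ≤ a_L and the follower starts braking later, the follower is never slower than the leader, so the closest approach is when both have stopped.
Minimum gap = 76.510 − 40.752 = 35.758 m.

Minimum gap ≈ 35.8 m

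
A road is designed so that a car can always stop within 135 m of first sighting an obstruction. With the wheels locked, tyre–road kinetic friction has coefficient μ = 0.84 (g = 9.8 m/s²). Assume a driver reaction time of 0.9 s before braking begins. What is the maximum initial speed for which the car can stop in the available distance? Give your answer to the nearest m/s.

Maximum speed ≈ 40 m/s

a = μg = 0.84 × 9.8 = 8.232 m/s².
Stopping distance: v·t_r + v²/(2a) = 135 with t_r = 0.9 s and a = 8.232 m/s².
So v² + 14.818 v − 2222.64 = 0.
Positive root: v = −a·t_r + √((a·t_r)² + 2a·d) = −7.409 + √(54.893 + 2222.64) = 40.3145 m/s.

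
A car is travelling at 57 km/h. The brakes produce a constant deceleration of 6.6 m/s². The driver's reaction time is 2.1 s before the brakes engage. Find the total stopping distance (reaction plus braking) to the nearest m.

57 km/h ÷ 3.6 = 15.8333 m/s.
Reaction distance = v·t_r = 15.8333 × 2.1 = 33.250 m.
Braking distance = v²/(2a) = 15.8333² / (2 × 6.600) = 250.693 / 13.200 = 18.992 m.
Total = 33.250 + 18.992 = 52.242 m.

Total stopping distance ≈ 52 m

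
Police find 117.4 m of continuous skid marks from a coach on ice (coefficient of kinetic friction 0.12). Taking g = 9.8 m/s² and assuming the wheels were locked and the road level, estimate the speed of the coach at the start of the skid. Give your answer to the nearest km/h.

Deceleration a = μg = 0.12 × 9.8 = 1.176 m/s².
v = √(2a·d) = √(2 × 1.176 × 117.4) = √276.125 = 16.6170 m/s.
= 16.6170 × 3.6 = 59.821 km/h.

Initial speed ≈ 60 km/h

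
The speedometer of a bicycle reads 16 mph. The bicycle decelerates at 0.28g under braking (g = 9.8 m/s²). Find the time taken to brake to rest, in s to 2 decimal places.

Braking time ≈ 2.61 s

16 mph × 0.44704 = 7.1526 m/s.
a = 0.28 × 9.8 = 2.744 m/s².
Braking time = v/a = 7.1526 / 2.744 = 2.607 s.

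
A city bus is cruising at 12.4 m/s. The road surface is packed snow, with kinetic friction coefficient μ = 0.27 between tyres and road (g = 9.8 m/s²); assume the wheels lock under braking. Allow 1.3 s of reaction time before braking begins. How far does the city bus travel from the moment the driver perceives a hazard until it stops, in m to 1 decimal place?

a = μg = 0.27 × 9.8 = 2.646 m/s².
Reaction distance = v·t_r = 12.4000 × 1.3 = 16.120 m.
Braking distance = v²/(2a) = 12.4000² / (2 × 2.646) = 153.760 / 5.292 = 29.055 m.
Total = 16.120 + 29.055 = 45.175 m.

Total stopping distance ≈ 45.2 m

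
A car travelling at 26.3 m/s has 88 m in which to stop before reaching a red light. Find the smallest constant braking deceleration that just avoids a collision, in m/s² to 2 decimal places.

v² = 2a·d ⇒ a = v²/(2d) = 26.3000² / (2 × 88.000) = 691.690 / 176.000 = 3.9301 m/s².

Required deceleration ≈ 3.93 m/s²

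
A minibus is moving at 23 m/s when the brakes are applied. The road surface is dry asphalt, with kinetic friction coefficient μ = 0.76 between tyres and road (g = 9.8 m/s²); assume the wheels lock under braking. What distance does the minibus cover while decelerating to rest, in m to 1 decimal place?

a = μg = 0.76 × 9.8 = 7.448 m/s².
Braking distance = v²/(2a) = 23.0000² / (2 × 7.448) = 529.000 / 14.896 = 35.513 m.

Braking distance ≈ 35.5 m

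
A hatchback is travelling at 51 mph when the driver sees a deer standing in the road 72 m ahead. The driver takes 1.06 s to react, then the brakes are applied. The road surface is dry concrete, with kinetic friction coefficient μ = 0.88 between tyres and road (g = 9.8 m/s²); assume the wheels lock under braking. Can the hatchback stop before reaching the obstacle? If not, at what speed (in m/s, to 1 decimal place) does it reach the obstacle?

51 mph × 0.44704 = 22.7990 m/s.
a = μg = 0.88 × 9.8 = 8.624 m/s².
Reaction distance = 22.7990 × 1.06 = 24.167 m.
Braking distance = v²/(2a) = 519.794 / 17.248 = 30.136 m.
Total stopping distance = 24.167 + 30.136 = 54.303 m, vs 72 m available — it stops with 72 − 54.303 = 17.697 m to spare.

Yes — it stops about 17.7 m short of the obstacle, so it never reaches it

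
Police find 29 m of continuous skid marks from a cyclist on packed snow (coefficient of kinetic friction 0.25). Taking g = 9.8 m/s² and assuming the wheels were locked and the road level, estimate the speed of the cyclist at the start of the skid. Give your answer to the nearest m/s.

Deceleration a = μg = 0.25 × 9.8 = 2.450 m/s².
v = √(2a·d) = √(2 × 2.450 × 29) = √142.100 = 11.9206 m/s.

Initial speed ≈ 12 m/s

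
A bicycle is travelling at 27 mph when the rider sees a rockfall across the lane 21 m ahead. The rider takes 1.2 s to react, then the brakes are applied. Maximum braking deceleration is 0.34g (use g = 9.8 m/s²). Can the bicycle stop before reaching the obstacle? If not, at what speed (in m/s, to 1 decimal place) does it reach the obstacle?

27 mph × 0.44704 = 12.0701 m/s.
a = 0.34 × 9.8 = 3.332 m/s².
Reaction distance = 12.0701 × 1.2 = 14.484 m.
Braking distance needed to stop: v²/(2a) = 145.687 / 6.664 = 21.862 m, so total needed = 14.484 + 21.862 = 36.346 m > 21 m — it cannot stop.
Distance remaining when braking begins: 21 − 14.484 = 6.516 m.
v² = v₀² − 2a·d = 145.687 − 2 × 3.332 × 6.516 = 102.264 m²/s².
v = √102.264 = 10.113 m/s.

No — it strikes the obstacle at 10.1 m/s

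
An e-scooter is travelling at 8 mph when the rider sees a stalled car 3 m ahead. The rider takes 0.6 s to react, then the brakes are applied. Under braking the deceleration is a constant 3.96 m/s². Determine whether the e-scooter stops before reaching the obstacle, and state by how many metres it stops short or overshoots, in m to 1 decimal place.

No — it overshoots by 0.8 m

8 mph × 0.44704 = 3.5763 m/s.
Reaction distance = 3.5763 × 0.6 = 2.146 m.
Braking distance = v²/(2a) = 12.790 / 7.920 = 1.615 m.
Total stopping distance = 2.146 + 1.615 = 3.761 m, vs 3 m available — it cannot stop in time and overshoots by 3.761 − 3 = 0.761 m.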